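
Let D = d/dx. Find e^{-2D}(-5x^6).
- 5 x^{6} + 60 x^{5} - 300 x^{4} + 800 x^{3} - 1200 x^{2} + 960 x - 320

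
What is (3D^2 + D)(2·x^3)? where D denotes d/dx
6 x \left(x + 6\right)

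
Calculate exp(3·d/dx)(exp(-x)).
e^{- x - 3}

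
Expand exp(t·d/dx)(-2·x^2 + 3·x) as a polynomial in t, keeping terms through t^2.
- 2 t^{2} - t \left(4 x - 3\right) - 2 x^{2} + 3 x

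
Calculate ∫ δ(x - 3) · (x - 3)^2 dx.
0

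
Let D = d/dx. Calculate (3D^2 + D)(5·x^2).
10 x + 30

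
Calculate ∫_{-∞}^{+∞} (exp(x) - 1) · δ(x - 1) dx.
-1 + e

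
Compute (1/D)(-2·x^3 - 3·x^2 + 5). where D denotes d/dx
- \frac{x^{4}}{2} - x^{3} + 5 x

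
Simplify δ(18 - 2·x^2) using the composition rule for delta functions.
\frac{\delta(x - 3) + \delta(x + 3)}{12}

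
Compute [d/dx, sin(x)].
\cos{\left(x \right)}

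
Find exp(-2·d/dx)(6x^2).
6 x^{2} - 24 x + 24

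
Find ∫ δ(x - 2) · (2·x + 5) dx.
9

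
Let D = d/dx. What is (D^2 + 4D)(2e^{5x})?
90 e^{5 x}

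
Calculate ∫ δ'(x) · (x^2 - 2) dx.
0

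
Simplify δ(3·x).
\frac{\delta(x)}{3}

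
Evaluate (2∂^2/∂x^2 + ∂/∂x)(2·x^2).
4 x + 8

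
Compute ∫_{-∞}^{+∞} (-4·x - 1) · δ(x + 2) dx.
7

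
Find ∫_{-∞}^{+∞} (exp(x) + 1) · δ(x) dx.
2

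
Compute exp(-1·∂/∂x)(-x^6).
- x^{6} + 6 x^{5} - 15 x^{4} + 20 x^{3} - 15 x^{2} + 6 x - 1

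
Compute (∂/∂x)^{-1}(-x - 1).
- \frac{x^{2}}{2} - x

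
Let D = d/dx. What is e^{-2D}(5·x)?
5 x - 10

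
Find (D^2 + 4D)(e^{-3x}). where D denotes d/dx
- 3 e^{- 3 x}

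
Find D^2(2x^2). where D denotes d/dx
4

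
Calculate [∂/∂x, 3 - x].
-1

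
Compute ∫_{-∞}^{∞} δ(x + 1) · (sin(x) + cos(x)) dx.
- \sin{\left(1 \right)} + \cos{\left(1 \right)}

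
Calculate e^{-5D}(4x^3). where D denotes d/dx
4 x^{3} - 60 x^{2} + 300 x - 500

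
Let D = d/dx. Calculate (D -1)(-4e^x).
0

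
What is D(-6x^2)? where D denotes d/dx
- 12 x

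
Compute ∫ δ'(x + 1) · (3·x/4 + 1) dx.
- \frac{3}{4}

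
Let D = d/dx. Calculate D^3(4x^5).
240 x^{2}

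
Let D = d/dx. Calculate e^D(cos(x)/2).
\frac{\cos{\left(x + 1 \right)}}{2}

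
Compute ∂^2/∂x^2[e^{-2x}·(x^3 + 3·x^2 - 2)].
2 \left(2 x^{3} - 9 x - 1\right) e^{- 2 x}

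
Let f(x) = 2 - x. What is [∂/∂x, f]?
-1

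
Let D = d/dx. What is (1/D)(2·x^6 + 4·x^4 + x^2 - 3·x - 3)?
\frac{2 x^{7}}{7} + \frac{4 x^{5}}{5} + \frac{x^{3}}{3} - \frac{3 x^{2}}{2} - 3 x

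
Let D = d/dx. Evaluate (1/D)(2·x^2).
\frac{2 x^{3}}{3}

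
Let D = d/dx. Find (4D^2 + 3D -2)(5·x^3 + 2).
- 10 x^{3} + 45 x^{2} + 120 x - 4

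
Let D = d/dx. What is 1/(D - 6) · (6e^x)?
- \frac{6 e^{x}}{5}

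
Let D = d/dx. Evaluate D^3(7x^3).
42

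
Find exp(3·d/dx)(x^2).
x^{2} + 6 x + 9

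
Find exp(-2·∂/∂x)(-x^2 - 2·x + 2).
- x^{2} + 2 x + 2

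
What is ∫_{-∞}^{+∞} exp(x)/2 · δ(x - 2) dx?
\frac{e^{2}}{2}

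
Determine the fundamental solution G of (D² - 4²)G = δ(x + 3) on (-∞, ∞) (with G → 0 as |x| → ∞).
-\frac{e^{-4|x + 3|}}{8}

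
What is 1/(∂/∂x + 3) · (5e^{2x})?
e^{2 x}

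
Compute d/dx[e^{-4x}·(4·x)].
4 \left(1 - 4 x\right) e^{- 4 x}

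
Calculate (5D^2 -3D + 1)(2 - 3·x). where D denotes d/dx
11 - 3 x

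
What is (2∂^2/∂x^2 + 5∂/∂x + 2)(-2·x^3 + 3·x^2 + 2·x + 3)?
- 4 x^{3} - 24 x^{2} + 10 x + 28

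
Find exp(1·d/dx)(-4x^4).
- 4 x^{4} - 16 x^{3} - 24 x^{2} - 16 x - 4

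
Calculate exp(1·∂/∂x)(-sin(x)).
- \sin{\left(x + 1 \right)}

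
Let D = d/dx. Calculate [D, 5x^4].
20 x^{3}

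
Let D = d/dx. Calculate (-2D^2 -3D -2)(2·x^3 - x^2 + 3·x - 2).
- 4 x^{3} - 16 x^{2} - 24 x - 1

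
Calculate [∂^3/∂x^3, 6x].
18\frac{d^{2}}{dx^{2}}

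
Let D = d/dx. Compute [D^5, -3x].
-15D^{4}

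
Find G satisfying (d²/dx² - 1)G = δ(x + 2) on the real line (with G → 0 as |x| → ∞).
-\frac{e^{-|x + 2|}}{2}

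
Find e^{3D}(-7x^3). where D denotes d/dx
- 7 x^{3} - 63 x^{2} - 189 x - 189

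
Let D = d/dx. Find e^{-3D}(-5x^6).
- 5 x^{6} + 90 x^{5} - 675 x^{4} + 2700 x^{3} - 6075 x^{2} + 7290 x - 3645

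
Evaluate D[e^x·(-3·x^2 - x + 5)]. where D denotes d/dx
\left(- 3 x^{2} - 7 x + 4\right) e^{x}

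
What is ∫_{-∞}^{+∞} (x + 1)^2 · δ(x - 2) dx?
9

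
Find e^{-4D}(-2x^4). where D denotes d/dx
- 2 x^{4} + 32 x^{3} - 192 x^{2} + 512 x - 512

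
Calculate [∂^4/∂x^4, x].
4\frac{d^{3}}{dx^{3}}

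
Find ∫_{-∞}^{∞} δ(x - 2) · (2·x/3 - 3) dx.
- \frac{5}{3}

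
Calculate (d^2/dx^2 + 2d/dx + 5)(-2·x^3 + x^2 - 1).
- 10 x^{3} - 7 x^{2} - 8 x - 3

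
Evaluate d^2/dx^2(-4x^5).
- 80 x^{3}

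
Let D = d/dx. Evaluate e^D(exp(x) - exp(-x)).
2 \sinh{\left(x + 1 \right)}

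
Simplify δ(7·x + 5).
\frac{\delta(x + 5/7)}{7}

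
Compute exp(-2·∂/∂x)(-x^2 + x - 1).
- x^{2} + 5 x - 7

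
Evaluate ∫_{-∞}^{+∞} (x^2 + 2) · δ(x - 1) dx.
3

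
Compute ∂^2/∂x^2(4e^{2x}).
16 e^{2 x}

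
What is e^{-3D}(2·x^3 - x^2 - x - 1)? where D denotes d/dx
2 x^{3} - 19 x^{2} + 59 x - 61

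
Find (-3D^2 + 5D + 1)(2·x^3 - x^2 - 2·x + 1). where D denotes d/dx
2 x^{3} + 29 x^{2} - 48 x - 3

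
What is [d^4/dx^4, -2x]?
-8\frac{d^{3}}{dx^{3}}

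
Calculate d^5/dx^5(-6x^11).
- 332640 x^{6}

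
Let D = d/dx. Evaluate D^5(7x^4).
0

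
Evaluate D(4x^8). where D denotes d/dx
32 x^{7}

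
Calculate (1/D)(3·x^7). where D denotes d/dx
\frac{3 x^{8}}{8}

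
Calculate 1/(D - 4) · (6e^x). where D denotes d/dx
- 2 e^{x}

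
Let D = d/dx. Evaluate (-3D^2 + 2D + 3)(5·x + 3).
15 x + 19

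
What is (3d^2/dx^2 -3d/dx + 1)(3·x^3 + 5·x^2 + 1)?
3 x^{3} - 22 x^{2} + 24 x + 31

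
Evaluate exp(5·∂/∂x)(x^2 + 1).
x^{2} + 10 x + 26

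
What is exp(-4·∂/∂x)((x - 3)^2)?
x^{2} - 14 x + 49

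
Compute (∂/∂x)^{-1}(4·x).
2 x^{2}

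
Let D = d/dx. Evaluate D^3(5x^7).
1050 x^{4}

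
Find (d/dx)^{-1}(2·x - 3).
x^{2} - 3 x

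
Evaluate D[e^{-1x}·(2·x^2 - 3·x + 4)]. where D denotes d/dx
\left(- 2 x^{2} + 7 x - 7\right) e^{- x}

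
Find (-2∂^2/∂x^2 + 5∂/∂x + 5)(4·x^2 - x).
20 x^{2} + 35 x - 21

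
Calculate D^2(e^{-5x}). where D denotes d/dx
25 e^{- 5 x}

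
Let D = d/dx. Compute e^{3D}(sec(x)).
\sec{\left(x + 3 \right)}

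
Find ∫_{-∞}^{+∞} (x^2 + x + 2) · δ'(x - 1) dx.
-3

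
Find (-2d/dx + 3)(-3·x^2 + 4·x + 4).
- 9 x^{2} + 24 x + 4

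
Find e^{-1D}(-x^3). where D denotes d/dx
- x^{3} + 3 x^{2} - 3 x + 1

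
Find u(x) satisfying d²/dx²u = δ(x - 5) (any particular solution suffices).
\frac{|x - 5|}{2}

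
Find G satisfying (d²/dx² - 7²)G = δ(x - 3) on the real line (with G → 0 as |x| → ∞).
-\frac{e^{-7|x - 3|}}{14}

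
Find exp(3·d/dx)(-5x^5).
- 5 x^{5} - 75 x^{4} - 450 x^{3} - 1350 x^{2} - 2025 x - 1215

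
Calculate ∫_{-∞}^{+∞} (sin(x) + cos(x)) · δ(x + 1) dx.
- \sin{\left(1 \right)} + \cos{\left(1 \right)}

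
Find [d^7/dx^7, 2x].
14\frac{d^{6}}{dx^{6}}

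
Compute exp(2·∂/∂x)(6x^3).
6 x^{3} + 36 x^{2} + 72 x + 48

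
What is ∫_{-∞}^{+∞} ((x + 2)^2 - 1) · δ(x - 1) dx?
8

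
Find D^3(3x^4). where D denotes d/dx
72 x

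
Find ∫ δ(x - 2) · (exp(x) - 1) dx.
-1 + e^{2}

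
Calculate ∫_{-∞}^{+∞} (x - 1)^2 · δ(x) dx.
1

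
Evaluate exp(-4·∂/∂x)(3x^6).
3 x^{6} - 72 x^{5} + 720 x^{4} - 3840 x^{3} + 11520 x^{2} - 18432 x + 12288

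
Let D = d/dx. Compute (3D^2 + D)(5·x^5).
25 x^{3} \left(x + 12\right)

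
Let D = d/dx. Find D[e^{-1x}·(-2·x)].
2 \left(x - 1\right) e^{- x}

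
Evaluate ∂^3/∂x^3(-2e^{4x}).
- 128 e^{4 x}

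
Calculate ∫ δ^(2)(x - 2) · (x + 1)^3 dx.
18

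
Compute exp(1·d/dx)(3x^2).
3 x^{2} + 6 x + 3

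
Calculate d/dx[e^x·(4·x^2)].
4 x \left(x + 2\right) e^{x}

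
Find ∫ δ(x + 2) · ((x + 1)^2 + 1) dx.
2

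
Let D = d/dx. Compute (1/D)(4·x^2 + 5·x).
\frac{4 x^{3}}{3} + \frac{5 x^{2}}{2}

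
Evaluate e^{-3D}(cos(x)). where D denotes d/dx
\cos{\left(x - 3 \right)}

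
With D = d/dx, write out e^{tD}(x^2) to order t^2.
t^{2} + 2 t x + x^{2}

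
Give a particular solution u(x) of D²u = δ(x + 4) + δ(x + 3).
\frac{|x + 4|}{2} + \frac{|x + 3|}{2}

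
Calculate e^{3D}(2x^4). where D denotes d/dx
2 x^{4} + 24 x^{3} + 108 x^{2} + 216 x + 162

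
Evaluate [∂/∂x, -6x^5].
- 30 x^{4}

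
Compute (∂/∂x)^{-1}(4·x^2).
\frac{4 x^{3}}{3}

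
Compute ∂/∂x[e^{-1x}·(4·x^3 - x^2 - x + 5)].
\left(- 4 x^{3} + 13 x^{2} - x - 6\right) e^{- x}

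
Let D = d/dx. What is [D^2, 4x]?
8D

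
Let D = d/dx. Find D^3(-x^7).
- 210 x^{4}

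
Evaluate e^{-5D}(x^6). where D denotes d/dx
x^{6} - 30 x^{5} + 375 x^{4} - 2500 x^{3} + 9375 x^{2} - 18750 x + 15625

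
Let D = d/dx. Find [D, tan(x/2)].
\frac{1}{\cos{\left(x \right)} + 1}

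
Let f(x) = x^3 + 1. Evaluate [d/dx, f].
3 x^{2}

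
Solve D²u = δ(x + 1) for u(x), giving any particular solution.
\frac{|x + 1|}{2}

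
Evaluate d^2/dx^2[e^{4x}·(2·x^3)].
4 x \left(8 x^{2} + 12 x + 3\right) e^{4 x}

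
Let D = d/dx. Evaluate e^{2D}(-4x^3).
- 4 x^{3} - 24 x^{2} - 48 x - 32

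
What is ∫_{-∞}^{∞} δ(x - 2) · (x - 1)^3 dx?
1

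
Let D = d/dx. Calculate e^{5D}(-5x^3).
- 5 x^{3} - 75 x^{2} - 375 x - 625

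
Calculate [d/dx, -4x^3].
- 12 x^{2}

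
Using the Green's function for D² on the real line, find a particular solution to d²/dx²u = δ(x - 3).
\frac{|x - 3|}{2}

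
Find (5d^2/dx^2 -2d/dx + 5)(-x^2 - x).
- 5 x^{2} - x - 8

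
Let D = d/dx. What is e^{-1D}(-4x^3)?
- 4 x^{3} + 12 x^{2} - 12 x + 4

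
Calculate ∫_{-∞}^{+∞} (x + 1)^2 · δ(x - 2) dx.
9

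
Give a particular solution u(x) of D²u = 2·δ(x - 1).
|x - 1|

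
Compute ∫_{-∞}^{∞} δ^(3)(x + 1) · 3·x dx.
0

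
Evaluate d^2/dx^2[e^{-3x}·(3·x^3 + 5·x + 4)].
3 \left(9 x^{3} - 18 x^{2} + 21 x + 2\right) e^{- 3 x}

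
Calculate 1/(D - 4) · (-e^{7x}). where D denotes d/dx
- \frac{e^{7 x}}{3}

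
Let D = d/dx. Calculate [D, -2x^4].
- 8 x^{3}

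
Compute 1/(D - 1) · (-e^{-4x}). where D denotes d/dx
\frac{e^{- 4 x}}{5}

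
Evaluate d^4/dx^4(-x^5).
- 120 x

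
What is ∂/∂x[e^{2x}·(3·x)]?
\left(6 x + 3\right) e^{2 x}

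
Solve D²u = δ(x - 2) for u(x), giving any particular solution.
\frac{|x - 2|}{2}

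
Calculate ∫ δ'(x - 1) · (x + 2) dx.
-1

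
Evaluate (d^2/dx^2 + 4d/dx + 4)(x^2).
4 x^{2} + 8 x + 2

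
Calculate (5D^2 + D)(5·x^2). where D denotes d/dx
10 x + 50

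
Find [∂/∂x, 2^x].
2^{x} \log{\left(2 \right)}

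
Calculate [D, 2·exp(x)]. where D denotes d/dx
2 e^{x}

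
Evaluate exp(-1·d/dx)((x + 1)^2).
x^{2}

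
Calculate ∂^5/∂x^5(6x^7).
15120 x^{2}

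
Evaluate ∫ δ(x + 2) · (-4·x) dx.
8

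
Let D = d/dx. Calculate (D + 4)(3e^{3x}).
21 e^{3 x}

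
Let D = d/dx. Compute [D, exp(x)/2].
\frac{e^{x}}{2}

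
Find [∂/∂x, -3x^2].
- 6 x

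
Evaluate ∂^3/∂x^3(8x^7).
1680 x^{4}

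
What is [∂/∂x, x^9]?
9 x^{8}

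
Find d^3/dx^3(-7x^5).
- 420 x^{2}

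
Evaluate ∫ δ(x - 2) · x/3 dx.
\frac{2}{3}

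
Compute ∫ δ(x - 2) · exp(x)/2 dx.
\frac{e^{2}}{2}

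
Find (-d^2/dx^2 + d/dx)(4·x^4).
16 x^{2} \left(x - 3\right)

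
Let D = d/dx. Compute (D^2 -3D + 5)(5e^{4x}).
45 e^{4 x}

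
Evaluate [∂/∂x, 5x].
5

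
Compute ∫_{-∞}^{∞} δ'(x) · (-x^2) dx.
0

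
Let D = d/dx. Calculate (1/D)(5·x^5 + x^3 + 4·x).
\frac{5 x^{6}}{6} + \frac{x^{4}}{4} + 2 x^{2}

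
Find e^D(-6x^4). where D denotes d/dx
- 6 x^{4} - 24 x^{3} - 36 x^{2} - 24 x - 6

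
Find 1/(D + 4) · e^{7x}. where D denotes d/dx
\frac{e^{7 x}}{11}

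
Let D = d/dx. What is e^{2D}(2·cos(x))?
2 \cos{\left(x + 2 \right)}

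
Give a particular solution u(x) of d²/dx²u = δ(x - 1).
\frac{|x - 1|}{2}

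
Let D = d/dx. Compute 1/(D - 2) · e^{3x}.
e^{3 x}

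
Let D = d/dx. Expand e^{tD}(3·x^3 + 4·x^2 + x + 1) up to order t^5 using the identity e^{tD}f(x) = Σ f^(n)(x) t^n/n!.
3 t^{3} + t^{2} \left(9 x + 4\right) + t \left(9 x^{2} + 8 x + 1\right) + 3 x^{3} + 4 x^{2} + x + 1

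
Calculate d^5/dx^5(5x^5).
600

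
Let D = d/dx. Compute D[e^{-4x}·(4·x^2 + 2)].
8 \left(- 2 x^{2} + x - 1\right) e^{- 4 x}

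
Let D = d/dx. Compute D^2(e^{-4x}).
16 e^{- 4 x}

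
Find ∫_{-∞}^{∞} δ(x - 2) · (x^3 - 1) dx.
7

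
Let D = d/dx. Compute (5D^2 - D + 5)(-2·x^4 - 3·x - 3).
- 10 x^{4} + 8 x^{3} - 120 x^{2} - 15 x - 12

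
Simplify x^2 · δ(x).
0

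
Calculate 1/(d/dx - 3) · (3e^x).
- \frac{3 e^{x}}{2}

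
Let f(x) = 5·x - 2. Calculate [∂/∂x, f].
5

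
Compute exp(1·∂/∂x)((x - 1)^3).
x^{3}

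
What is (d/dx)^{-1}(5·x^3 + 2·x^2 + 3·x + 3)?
\frac{5 x^{4}}{4} + \frac{2 x^{3}}{3} + \frac{3 x^{2}}{2} + 3 x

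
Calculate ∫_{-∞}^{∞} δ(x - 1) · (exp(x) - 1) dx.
-1 + e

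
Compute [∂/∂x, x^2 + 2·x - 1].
2 x + 2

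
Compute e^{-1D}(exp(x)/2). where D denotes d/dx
\frac{e^{x - 1}}{2}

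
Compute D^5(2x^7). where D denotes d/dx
5040 x^{2}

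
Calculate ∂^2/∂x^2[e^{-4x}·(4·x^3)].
8 x \left(8 x^{2} - 12 x + 3\right) e^{- 4 x}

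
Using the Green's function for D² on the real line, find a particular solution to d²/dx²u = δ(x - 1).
\frac{|x - 1|}{2}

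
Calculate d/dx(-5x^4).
- 20 x^{3}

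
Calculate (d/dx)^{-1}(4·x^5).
\frac{2 x^{6}}{3}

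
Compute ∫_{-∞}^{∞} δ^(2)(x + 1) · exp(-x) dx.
e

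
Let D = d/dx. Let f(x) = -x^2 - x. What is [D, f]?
- 2 x - 1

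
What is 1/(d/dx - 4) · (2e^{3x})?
- 2 e^{3 x}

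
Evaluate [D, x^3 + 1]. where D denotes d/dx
3 x^{2}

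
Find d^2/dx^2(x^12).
132 x^{10}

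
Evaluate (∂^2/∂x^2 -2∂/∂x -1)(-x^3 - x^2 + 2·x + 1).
x^{3} + 7 x^{2} - 4 x - 7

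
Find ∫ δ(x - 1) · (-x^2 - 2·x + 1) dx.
-2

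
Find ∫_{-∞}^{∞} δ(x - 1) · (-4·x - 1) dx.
-5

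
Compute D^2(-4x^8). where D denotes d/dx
- 224 x^{6}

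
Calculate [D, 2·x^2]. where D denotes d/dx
4 x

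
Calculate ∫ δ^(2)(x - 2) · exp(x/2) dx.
\frac{e}{4}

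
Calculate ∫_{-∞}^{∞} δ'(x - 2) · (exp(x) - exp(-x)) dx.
- 2 \cosh{\left(2 \right)}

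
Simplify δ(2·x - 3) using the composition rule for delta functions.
\frac{\delta(x - 3/2)}{2}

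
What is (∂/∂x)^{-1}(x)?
\frac{x^{2}}{2}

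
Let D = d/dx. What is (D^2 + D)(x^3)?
3 x \left(x + 2\right)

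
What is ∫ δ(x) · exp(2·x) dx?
1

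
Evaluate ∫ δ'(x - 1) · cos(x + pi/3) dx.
\sin{\left(1 + \frac{\pi}{3} \right)}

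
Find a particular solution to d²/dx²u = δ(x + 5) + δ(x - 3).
\frac{|x + 5|}{2} + \frac{|x - 3|}{2}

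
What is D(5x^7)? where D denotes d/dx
35 x^{6}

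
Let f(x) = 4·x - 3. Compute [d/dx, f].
4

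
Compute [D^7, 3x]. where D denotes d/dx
21D^{6}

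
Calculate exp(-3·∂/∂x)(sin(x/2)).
\sin{\left(\frac{x}{2} - \frac{3}{2} \right)}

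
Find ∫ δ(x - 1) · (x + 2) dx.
3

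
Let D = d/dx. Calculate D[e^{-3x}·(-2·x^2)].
2 x \left(3 x - 2\right) e^{- 3 x}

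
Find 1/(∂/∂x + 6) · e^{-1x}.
\frac{e^{- x}}{5}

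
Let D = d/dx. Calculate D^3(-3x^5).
- 180 x^{2}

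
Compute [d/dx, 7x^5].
35 x^{4}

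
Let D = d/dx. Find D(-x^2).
- 2 x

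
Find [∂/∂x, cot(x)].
- \frac{1}{\sin^{2}{\left(x \right)}}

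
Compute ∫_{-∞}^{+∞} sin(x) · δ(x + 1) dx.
- \sin{\left(1 \right)}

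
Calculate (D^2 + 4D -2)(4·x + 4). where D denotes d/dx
8 - 8 x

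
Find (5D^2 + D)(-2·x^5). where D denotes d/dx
10 x^{3} \left(- x - 20\right)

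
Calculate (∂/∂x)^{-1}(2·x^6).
\frac{2 x^{7}}{7}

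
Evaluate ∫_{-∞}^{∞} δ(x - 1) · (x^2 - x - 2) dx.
-2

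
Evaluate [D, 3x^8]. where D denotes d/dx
24 x^{7}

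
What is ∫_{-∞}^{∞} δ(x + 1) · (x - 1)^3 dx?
-8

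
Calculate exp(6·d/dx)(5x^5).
5 x^{5} + 150 x^{4} + 1800 x^{3} + 10800 x^{2} + 32400 x + 38880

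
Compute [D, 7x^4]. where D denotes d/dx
28 x^{3}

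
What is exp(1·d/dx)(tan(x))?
\tan{\left(x + 1 \right)}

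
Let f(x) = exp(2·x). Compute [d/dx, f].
2 e^{2 x}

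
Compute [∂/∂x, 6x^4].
24 x^{3}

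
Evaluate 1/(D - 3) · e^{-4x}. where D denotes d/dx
- \frac{e^{- 4 x}}{7}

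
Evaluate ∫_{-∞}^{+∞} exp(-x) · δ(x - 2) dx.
e^{-2}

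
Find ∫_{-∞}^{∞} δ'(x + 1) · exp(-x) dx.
e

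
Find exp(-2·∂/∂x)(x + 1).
x - 1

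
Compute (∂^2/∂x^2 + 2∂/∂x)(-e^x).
- 3 e^{x}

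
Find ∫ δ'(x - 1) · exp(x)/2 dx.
- \frac{e}{2}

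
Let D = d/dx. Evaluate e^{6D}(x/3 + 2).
\frac{x}{3} + 4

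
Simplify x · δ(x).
0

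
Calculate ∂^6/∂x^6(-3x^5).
0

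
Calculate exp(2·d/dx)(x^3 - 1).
x^{3} + 6 x^{2} + 12 x + 7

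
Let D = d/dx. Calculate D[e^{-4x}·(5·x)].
5 \left(1 - 4 x\right) e^{- 4 x}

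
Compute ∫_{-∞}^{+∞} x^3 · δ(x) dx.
0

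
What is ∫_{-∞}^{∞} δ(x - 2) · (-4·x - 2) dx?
-10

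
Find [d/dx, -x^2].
- 2 x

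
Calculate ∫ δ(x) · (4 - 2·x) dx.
4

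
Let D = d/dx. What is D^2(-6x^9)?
- 432 x^{7}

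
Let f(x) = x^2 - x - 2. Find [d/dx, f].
2 x - 1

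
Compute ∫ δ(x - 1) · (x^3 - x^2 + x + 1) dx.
2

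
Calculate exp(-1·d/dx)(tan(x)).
\tan{\left(x - 1 \right)}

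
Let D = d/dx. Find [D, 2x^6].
12 x^{5}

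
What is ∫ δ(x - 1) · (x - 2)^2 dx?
1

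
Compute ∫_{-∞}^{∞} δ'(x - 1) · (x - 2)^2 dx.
2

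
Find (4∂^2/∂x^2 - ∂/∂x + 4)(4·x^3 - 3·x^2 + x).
16 x^{3} - 24 x^{2} + 106 x - 25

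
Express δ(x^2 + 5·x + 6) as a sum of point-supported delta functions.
\frac{\delta(x + 3) + \delta(x + 2)}{1}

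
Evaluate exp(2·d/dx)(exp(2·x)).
e^{2 x + 4}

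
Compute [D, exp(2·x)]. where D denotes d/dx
2 e^{2 x}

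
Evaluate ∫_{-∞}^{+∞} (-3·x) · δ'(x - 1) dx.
3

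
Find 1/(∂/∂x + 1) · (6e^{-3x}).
- 3 e^{- 3 x}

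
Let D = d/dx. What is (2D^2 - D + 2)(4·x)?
8 x - 4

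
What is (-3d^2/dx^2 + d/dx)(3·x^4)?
12 x^{2} \left(x - 9\right)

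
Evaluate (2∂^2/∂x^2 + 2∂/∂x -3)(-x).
3 x - 2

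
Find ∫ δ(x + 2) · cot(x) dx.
- \cot{\left(2 \right)}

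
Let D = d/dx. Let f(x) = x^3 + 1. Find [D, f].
3 x^{2}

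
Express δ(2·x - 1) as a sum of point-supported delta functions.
\frac{\delta(x - 1/2)}{2}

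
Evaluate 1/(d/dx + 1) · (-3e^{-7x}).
\frac{e^{- 7 x}}{2}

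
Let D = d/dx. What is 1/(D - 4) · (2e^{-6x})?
- \frac{e^{- 6 x}}{5}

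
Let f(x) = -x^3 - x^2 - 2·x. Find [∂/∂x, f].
- 3 x^{2} - 2 x - 2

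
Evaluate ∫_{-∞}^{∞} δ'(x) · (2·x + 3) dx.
-2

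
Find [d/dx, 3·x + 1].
3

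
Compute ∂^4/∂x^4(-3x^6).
- 1080 x^{2}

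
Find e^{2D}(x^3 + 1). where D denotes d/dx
x^{3} + 6 x^{2} + 12 x + 9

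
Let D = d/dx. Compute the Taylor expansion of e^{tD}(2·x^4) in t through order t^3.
2 x \left(4 t^{3} + 6 t^{2} x + 4 t x^{2} + x^{3}\right)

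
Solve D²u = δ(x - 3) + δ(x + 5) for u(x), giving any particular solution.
\frac{|x - 3|}{2} + \frac{|x + 5|}{2}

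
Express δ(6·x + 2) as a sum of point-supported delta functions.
\frac{\delta(x + 1/3)}{6}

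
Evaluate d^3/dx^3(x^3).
6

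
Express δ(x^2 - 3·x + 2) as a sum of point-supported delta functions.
\frac{\delta(x - 1) + \delta(x - 2)}{1}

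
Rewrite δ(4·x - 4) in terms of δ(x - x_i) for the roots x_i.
\frac{\delta(x - 1)}{4}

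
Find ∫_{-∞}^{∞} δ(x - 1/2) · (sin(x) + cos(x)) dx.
\sqrt{2} \sin{\left(\frac{1}{2} + \frac{\pi}{4} \right)}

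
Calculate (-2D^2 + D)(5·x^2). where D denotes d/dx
10 x - 20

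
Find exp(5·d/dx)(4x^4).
4 x^{4} + 80 x^{3} + 600 x^{2} + 2000 x + 2500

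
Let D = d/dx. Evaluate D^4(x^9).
3024 x^{5}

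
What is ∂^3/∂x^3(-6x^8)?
- 2016 x^{5}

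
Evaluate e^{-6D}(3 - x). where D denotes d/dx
9 - x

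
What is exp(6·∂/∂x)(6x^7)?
6 x^{7} + 252 x^{6} + 4536 x^{5} + 45360 x^{4} + 272160 x^{3} + 979776 x^{2} + 1959552 x + 1679616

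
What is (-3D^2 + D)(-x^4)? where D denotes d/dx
4 x^{2} \left(9 - x\right)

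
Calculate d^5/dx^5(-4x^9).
- 60480 x^{4}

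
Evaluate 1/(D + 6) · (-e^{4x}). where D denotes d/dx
- \frac{e^{4 x}}{10}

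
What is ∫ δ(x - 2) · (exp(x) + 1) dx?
1 + e^{2}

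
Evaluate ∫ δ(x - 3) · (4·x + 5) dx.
17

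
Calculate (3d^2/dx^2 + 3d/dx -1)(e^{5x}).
89 e^{5 x}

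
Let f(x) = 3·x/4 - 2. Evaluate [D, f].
\frac{3}{4}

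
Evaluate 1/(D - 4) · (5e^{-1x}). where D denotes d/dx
- e^{- x}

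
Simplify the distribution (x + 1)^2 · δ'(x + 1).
0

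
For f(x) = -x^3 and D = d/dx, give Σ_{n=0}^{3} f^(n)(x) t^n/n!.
- t^{3} - 3 t^{2} x - 3 t x^{2} - x^{3}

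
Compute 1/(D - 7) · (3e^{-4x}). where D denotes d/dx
- \frac{3 e^{- 4 x}}{11}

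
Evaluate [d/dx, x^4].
4 x^{3}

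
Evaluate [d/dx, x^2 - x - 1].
2 x - 1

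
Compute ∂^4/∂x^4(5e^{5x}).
3125 e^{5 x}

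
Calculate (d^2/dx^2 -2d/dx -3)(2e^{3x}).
0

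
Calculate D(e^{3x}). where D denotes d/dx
3 e^{3 x}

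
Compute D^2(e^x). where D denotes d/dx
e^{x}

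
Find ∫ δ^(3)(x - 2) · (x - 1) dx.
0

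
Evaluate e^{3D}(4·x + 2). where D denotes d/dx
4 x + 14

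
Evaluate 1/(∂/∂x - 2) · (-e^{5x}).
- \frac{e^{5 x}}{3}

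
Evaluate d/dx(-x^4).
- 4 x^{3}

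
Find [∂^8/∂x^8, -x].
-8\frac{d^{7}}{dx^{7}}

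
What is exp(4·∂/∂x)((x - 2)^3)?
x^{3} + 6 x^{2} + 12 x + 8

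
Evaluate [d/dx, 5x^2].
10 x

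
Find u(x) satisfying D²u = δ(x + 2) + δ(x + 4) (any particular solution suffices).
\frac{|x + 2|}{2} + \frac{|x + 4|}{2}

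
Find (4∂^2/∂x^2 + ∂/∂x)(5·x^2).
10 x + 40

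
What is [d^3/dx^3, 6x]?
18\frac{d^{2}}{dx^{2}}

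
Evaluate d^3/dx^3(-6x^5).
- 360 x^{2}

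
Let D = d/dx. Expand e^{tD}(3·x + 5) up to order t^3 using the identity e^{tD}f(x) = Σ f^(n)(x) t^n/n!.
3 t + 3 x + 5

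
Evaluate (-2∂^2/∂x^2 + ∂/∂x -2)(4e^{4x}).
- 120 e^{4 x}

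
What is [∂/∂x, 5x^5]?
25 x^{4}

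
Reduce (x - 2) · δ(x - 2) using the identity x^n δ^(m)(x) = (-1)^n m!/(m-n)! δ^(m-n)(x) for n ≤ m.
0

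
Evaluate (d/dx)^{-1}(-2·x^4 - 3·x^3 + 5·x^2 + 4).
- \frac{2 x^{5}}{5} - \frac{3 x^{4}}{4} + \frac{5 x^{3}}{3} + 4 x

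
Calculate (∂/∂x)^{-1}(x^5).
\frac{x^{6}}{6}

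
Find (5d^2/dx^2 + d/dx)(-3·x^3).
9 x \left(- x - 10\right)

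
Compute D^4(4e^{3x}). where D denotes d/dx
324 e^{3 x}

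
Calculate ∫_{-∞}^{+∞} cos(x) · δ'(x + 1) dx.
- \sin{\left(1 \right)}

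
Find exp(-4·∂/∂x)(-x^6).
- x^{6} + 24 x^{5} - 240 x^{4} + 1280 x^{3} - 3840 x^{2} + 6144 x - 4096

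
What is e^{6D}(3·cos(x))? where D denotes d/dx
3 \cos{\left(x + 6 \right)}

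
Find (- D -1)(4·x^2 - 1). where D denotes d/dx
- 4 x^{2} - 8 x + 1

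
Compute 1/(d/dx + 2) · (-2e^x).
- \frac{2 e^{x}}{3}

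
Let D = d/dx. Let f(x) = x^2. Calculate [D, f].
2 x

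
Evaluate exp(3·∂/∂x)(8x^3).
8 x^{3} + 72 x^{2} + 216 x + 216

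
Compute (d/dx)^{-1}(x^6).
\frac{x^{7}}{7}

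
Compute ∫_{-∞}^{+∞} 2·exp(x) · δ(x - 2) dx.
2 e^{2}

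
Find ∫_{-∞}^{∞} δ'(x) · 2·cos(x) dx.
0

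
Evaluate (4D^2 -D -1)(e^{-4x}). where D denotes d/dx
67 e^{- 4 x}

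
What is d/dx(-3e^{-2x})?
6 e^{- 2 x}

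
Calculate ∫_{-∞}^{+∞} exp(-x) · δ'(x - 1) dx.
e^{-1}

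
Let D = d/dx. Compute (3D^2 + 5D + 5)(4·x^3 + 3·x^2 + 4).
20 x^{3} + 75 x^{2} + 102 x + 38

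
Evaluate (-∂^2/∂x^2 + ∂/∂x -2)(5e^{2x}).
- 20 e^{2 x}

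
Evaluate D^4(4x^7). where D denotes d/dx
3360 x^{3}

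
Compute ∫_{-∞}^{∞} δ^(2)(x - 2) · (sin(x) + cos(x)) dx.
- \sin{\left(2 \right)} - \cos{\left(2 \right)}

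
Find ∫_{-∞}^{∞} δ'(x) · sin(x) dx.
-1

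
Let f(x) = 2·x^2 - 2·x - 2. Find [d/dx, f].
4 x - 2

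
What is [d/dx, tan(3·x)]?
\frac{3}{\cos^{2}{\left(3 x \right)}}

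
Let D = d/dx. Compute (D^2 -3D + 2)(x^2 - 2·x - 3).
2 x^{2} - 10 x + 2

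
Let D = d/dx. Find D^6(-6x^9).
- 362880 x^{3}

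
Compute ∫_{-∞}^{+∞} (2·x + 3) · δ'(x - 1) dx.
-2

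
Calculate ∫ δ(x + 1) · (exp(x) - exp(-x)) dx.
- 2 \sinh{\left(1 \right)}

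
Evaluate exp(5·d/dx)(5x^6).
5 x^{6} + 150 x^{5} + 1875 x^{4} + 12500 x^{3} + 46875 x^{2} + 93750 x + 78125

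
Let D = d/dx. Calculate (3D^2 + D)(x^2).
2 x + 6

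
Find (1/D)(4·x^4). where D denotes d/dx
\frac{4 x^{5}}{5}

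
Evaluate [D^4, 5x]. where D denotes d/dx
20D^{3}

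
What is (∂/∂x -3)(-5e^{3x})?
0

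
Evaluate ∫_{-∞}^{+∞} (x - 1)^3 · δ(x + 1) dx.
-8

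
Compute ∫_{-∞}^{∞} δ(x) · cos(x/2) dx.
1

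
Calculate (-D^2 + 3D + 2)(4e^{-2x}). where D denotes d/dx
- 32 e^{- 2 x}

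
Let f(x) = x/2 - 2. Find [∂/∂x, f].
\frac{1}{2}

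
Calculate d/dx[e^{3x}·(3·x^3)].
9 x^{2} \left(x + 1\right) e^{3 x}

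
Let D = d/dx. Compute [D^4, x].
4D^{3}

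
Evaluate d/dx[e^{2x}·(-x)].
\left(- 2 x - 1\right) e^{2 x}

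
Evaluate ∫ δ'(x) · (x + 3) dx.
-1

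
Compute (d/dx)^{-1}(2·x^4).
\frac{2 x^{5}}{5}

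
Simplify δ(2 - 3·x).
\frac{\delta(x - 2/3)}{3}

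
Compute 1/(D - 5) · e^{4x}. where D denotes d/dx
- e^{4 x}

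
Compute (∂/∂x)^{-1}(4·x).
2 x^{2}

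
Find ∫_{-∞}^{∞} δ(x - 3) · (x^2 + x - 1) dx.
11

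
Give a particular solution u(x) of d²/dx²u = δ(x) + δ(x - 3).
\frac{|x|}{2} + \frac{|x - 3|}{2}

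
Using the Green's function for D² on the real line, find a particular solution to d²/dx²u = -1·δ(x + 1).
-\frac{|x + 1|}{2}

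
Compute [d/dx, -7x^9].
- 63 x^{8}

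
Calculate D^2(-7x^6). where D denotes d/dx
- 210 x^{4}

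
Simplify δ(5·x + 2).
\frac{\delta(x + 2/5)}{5}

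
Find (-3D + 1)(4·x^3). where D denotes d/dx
4 x^{2} \left(x - 9\right)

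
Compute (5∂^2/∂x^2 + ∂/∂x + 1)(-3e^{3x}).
- 147 e^{3 x}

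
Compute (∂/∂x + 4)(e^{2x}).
6 e^{2 x}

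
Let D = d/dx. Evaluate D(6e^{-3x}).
- 18 e^{- 3 x}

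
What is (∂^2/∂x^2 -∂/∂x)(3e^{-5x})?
90 e^{- 5 x}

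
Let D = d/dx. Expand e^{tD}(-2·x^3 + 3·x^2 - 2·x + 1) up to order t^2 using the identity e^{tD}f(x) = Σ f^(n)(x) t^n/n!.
t^{2} \left(3 - 6 x\right) - 2 t \left(3 x^{2} - 3 x + 1\right) - 2 x^{3} + 3 x^{2} - 2 x + 1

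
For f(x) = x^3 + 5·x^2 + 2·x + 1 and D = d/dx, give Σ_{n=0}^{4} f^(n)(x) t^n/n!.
t^{3} + t^{2} \left(3 x + 5\right) + t \left(3 x^{2} + 10 x + 2\right) + x^{3} + 5 x^{2} + 2 x + 1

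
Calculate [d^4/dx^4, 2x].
8\frac{d^{3}}{dx^{3}}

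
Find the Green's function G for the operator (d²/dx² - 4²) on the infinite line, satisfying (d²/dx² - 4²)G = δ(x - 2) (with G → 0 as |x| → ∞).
-\frac{e^{-4|x - 2|}}{8}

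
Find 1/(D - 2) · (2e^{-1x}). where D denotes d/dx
- \frac{2 e^{- x}}{3}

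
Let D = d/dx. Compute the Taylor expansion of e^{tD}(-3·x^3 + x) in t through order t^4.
- 3 t^{3} - 9 t^{2} x - t \left(9 x^{2} - 1\right) - 3 x^{3} + x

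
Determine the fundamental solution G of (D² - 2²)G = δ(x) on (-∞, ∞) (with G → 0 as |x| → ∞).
-\frac{e^{-2|x|}}{4}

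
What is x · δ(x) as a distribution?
0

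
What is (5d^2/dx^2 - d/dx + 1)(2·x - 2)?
2 x - 4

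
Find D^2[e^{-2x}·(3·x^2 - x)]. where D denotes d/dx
2 \left(6 x^{2} - 14 x + 5\right) e^{- 2 x}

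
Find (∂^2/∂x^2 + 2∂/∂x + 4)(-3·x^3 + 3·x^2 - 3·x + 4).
- 12 x^{3} - 6 x^{2} - 18 x + 16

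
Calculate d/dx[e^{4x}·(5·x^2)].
10 x \left(2 x + 1\right) e^{4 x}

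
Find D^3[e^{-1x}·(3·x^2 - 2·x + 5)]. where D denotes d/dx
\left(- 3 x^{2} + 20 x - 29\right) e^{- x}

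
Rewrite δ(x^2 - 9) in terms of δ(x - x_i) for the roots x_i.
\frac{\delta(x + 3) + \delta(x - 3)}{6}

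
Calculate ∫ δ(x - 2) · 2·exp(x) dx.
2 e^{2}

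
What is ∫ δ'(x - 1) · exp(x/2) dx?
- \frac{e^{\frac{1}{2}}}{2}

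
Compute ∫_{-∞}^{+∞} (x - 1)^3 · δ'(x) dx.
-3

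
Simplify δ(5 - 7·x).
\frac{\delta(x - 5/7)}{7}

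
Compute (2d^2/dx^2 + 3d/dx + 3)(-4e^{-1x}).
- 8 e^{- x}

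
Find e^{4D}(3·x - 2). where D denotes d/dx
3 x + 10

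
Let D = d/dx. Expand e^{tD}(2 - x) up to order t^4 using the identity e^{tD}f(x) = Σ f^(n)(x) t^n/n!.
- t - x + 2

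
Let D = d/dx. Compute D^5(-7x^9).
- 105840 x^{4}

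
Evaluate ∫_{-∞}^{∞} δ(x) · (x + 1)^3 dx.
1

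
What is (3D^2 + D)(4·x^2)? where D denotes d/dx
8 x + 24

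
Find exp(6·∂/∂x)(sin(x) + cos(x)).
\sqrt{2} \sin{\left(x + \frac{\pi}{4} + 6 \right)}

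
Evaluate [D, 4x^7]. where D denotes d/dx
28 x^{6}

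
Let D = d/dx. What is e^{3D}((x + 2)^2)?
x^{2} + 10 x + 25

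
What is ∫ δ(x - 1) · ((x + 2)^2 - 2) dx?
7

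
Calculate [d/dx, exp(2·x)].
2 e^{2 x}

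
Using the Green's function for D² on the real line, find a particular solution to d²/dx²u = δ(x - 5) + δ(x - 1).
\frac{|x - 5|}{2} + \frac{|x - 1|}{2}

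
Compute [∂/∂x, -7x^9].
- 63 x^{8}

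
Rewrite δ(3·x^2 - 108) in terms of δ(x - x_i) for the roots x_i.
\frac{\delta(x - 6) + \delta(x + 6)}{36}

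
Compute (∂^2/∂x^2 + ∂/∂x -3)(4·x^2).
- 12 x^{2} + 8 x + 8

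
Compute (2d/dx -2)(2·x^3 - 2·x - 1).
- 4 x^{3} + 12 x^{2} + 4 x - 2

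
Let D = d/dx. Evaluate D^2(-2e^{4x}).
- 32 e^{4 x}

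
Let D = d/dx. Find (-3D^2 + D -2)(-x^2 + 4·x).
2 x^{2} - 10 x + 10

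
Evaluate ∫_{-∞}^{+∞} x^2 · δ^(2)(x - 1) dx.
2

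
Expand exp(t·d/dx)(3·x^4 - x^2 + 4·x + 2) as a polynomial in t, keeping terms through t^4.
3 t^{4} + 12 t^{3} x + t^{2} \left(18 x^{2} - 1\right) + 2 t \left(6 x^{3} - x + 2\right) + 3 x^{4} - x^{2} + 4 x + 2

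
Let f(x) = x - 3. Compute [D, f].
1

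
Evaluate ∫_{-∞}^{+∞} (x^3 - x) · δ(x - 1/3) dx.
- \frac{8}{27}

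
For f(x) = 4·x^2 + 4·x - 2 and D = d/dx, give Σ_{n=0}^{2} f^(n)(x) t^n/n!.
4 t^{2} + 8 t x + 4 t + 4 x^{2} + 4 x - 2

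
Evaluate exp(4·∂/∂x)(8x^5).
8 x^{5} + 160 x^{4} + 1280 x^{3} + 5120 x^{2} + 10240 x + 8192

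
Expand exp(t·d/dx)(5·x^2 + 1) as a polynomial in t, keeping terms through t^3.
5 t^{2} + 10 t x + 5 x^{2} + 1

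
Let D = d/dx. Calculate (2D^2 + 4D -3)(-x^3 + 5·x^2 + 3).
3 x^{3} - 27 x^{2} + 28 x + 11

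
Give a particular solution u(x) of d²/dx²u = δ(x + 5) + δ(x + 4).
\frac{|x + 5|}{2} + \frac{|x + 4|}{2}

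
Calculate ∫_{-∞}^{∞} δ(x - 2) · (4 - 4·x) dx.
-4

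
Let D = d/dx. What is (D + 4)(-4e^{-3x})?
- 4 e^{- 3 x}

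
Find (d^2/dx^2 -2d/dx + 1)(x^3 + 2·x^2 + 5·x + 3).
x^{3} - 4 x^{2} + 3 x - 3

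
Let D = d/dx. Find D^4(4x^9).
12096 x^{5}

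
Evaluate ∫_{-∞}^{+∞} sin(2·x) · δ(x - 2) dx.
\sin{\left(4 \right)}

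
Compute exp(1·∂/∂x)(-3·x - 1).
- 3 x - 4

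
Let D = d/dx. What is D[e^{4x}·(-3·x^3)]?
x^{2} \left(- 12 x - 9\right) e^{4 x}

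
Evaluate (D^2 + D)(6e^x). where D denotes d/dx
12 e^{x}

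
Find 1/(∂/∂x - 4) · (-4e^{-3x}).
\frac{4 e^{- 3 x}}{7}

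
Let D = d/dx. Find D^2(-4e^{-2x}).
- 16 e^{- 2 x}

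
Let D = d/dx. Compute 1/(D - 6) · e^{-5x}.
- \frac{e^{- 5 x}}{11}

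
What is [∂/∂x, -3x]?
-3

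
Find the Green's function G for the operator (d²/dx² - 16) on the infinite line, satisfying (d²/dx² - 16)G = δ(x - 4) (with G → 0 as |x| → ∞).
-\frac{e^{-4|x - 4|}}{8}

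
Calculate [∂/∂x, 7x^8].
56 x^{7}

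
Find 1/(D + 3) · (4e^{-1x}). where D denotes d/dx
2 e^{- x}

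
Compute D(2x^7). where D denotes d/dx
14 x^{6}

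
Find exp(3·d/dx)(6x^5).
6 x^{5} + 90 x^{4} + 540 x^{3} + 1620 x^{2} + 2430 x + 1458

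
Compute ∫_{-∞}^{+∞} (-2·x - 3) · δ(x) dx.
-3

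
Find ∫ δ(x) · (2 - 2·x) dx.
2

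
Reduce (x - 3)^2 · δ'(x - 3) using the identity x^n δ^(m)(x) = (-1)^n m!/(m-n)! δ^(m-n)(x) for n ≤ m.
0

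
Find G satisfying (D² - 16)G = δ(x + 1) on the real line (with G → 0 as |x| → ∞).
-\frac{e^{-4|x + 1|}}{8}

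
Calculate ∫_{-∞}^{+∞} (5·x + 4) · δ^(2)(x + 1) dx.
0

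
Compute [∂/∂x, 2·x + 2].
2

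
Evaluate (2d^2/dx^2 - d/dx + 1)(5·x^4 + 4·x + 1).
5 x^{4} - 20 x^{3} + 120 x^{2} + 4 x - 3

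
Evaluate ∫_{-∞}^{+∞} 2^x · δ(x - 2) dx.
4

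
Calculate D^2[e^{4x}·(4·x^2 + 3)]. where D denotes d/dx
\left(64 x^{2} + 64 x + 56\right) e^{4 x}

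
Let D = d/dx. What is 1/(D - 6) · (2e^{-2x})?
- \frac{e^{- 2 x}}{4}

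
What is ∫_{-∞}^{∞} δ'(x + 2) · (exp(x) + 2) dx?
- \frac{1}{e^{2}}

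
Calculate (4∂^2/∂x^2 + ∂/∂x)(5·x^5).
25 x^{3} \left(x + 16\right)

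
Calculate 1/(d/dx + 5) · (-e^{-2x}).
- \frac{e^{- 2 x}}{3}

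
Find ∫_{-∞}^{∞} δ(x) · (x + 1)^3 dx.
1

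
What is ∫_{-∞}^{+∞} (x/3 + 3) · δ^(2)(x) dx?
0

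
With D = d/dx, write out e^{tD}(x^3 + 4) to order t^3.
t^{3} + 3 t^{2} x + 3 t x^{2} + x^{3} + 4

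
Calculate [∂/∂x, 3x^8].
24 x^{7}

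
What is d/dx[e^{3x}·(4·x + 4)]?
\left(12 x + 16\right) e^{3 x}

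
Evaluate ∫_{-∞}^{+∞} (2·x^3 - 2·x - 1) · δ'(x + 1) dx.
-4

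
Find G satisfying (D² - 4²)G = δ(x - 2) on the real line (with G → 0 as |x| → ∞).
-\frac{e^{-4|x - 2|}}{8}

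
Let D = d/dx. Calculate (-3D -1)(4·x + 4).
- 4 x - 16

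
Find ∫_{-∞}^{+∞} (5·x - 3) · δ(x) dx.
-3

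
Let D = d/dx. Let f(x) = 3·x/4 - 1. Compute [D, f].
\frac{3}{4}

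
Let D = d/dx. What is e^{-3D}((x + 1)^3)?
x^{3} - 6 x^{2} + 12 x - 8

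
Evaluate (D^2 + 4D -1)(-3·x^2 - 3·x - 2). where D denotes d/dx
3 x^{2} - 21 x - 16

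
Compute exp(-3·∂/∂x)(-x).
3 - x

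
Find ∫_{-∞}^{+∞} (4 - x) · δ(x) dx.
4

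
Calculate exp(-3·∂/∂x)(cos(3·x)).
\cos{\left(3 x - 9 \right)}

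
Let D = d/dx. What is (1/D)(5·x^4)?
x^{5}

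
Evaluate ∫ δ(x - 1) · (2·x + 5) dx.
7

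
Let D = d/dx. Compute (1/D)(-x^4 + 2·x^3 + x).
- \frac{x^{5}}{5} + \frac{x^{4}}{2} + \frac{x^{2}}{2}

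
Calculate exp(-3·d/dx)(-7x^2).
- 7 x^{2} + 42 x - 63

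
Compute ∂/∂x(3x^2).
6 x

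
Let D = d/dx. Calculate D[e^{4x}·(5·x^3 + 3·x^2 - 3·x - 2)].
\left(20 x^{3} + 27 x^{2} - 6 x - 11\right) e^{4 x}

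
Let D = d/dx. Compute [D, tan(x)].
\frac{1}{\cos^{2}{\left(x \right)}}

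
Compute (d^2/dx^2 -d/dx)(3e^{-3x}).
36 e^{- 3 x}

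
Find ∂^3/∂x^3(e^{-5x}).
- 125 e^{- 5 x}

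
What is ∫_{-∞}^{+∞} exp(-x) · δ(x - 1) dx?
e^{-1}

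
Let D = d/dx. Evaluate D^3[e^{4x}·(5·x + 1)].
\left(320 x + 304\right) e^{4 x}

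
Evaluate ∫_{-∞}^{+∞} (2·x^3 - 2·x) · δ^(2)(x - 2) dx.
24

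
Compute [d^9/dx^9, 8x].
72\frac{d^{8}}{dx^{8}}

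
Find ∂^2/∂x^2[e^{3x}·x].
\left(9 x + 6\right) e^{3 x}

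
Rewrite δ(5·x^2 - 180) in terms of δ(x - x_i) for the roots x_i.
\frac{\delta(x - 6) + \delta(x + 6)}{60}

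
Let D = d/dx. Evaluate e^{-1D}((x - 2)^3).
x^{3} - 9 x^{2} + 27 x - 27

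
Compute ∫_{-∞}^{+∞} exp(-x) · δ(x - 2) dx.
e^{-2}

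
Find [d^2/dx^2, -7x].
-14\frac{d}{dx}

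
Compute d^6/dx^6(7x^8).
141120 x^{2}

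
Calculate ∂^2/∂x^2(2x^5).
40 x^{3}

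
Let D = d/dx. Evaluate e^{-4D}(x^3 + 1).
x^{3} - 12 x^{2} + 48 x - 63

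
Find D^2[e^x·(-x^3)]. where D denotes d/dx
- x \left(x^{2} + 6 x + 6\right) e^{x}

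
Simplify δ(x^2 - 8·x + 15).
\frac{\delta(x - 5) + \delta(x - 3)}{2}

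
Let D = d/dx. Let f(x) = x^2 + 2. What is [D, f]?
2 x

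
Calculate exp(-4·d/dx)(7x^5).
7 x^{5} - 140 x^{4} + 1120 x^{3} - 4480 x^{2} + 8960 x - 7168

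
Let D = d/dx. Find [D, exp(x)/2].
\frac{e^{x}}{2}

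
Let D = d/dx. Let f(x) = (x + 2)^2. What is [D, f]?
2 x + 4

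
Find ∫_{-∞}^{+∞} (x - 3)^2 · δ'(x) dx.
6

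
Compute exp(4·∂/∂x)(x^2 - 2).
x^{2} + 8 x + 14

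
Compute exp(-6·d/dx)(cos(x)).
\cos{\left(x - 6 \right)}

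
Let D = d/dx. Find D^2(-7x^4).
- 84 x^{2}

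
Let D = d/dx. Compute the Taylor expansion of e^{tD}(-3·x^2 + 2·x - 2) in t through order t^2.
- 3 t^{2} - 2 t \left(3 x - 1\right) - 3 x^{2} + 2 x - 2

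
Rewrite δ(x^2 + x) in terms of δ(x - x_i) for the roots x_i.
\frac{\delta(x + 1) + \delta(x)}{1}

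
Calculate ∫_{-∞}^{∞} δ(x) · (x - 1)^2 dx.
1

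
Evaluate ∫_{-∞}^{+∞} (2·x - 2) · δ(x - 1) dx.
0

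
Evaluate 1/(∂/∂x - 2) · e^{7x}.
\frac{e^{7 x}}{5}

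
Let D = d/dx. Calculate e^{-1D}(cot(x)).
\cot{\left(x - 1 \right)}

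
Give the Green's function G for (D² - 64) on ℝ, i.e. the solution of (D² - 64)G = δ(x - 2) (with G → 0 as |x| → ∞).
-\frac{e^{-8|x - 2|}}{16}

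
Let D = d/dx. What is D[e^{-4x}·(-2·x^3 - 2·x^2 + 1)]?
2 \left(4 x^{3} + x^{2} - 2 x - 2\right) e^{- 4 x}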